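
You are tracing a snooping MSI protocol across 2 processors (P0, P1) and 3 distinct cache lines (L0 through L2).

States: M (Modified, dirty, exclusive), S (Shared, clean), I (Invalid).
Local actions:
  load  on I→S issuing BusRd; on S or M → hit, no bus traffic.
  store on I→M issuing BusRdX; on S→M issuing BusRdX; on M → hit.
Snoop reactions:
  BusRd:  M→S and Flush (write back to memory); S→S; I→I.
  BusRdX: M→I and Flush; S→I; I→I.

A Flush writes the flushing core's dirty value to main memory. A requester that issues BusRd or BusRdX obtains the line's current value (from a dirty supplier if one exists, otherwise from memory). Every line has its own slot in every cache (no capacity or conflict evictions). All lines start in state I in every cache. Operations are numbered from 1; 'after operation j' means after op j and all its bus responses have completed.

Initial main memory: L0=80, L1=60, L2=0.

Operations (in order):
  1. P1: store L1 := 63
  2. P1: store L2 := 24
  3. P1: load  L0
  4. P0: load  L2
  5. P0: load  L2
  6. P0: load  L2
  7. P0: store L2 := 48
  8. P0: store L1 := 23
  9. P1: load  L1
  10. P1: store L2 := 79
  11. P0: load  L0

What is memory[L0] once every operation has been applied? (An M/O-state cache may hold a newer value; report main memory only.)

memory[L0] = 80

[1] P1: store L1 := 63 | P0:I, P1:M(63) | bus: BusRdX
[2] P1: store L2 := 24 | P0:I, P1:M(24) | bus: BusRdX
[3] P1: load  L0 | P0:I, P1:S(80) | bus: BusRd
[4] P0: load  L2 | P0:S(24), P1:S(24) | bus: BusRd,Flush
[5] P0: load  L2 | P0:S(24), P1:S(24) | bus: none
[6] P0: load  L2 | P0:S(24), P1:S(24) | bus: none
[7] P0: store L2 := 48 | P0:M(48), P1:I | bus: BusRdX
[8] P0: store L1 := 23 | P0:M(23), P1:I | bus: BusRdX,Flush
[9] P1: load  L1 | P0:S(23), P1:S(23) | bus: BusRd,Flush
[10] P1: store L2 := 79 | P0:I, P1:M(79) | bus: BusRdX,Flush
[11] P0: load  L0 | P0:S(80), P1:S(80) | bus: BusRd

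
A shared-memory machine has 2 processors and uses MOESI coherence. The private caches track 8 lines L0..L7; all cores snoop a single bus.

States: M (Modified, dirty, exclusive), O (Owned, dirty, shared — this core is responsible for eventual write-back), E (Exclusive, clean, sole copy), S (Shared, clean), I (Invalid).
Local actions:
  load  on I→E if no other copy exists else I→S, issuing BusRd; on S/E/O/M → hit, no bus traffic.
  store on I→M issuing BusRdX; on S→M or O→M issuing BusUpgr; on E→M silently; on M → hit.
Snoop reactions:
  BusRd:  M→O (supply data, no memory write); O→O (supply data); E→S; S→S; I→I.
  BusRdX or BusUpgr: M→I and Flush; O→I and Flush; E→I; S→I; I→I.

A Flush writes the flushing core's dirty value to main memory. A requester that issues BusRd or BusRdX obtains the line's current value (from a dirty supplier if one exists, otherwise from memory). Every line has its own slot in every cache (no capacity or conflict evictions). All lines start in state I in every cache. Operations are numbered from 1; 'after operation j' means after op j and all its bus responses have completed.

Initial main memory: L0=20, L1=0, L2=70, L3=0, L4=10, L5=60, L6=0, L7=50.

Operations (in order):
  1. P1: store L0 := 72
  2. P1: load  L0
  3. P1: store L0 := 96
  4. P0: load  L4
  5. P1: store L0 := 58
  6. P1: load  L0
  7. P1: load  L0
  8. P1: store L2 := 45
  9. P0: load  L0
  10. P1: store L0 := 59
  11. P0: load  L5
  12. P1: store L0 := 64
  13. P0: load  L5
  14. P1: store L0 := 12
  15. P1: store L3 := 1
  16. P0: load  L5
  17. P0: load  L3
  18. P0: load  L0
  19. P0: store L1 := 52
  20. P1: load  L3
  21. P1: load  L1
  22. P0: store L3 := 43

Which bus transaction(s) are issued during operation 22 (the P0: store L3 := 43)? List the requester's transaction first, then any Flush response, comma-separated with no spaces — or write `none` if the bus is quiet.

bus = BusUpgr,Flush

step 1: P1: store L0 := 72  ⟶  IM  (L0)  txn=BusRdX  M[L0]=20
step 2: P1: load  L0  ⟶  IM  (L0)  txn=∅  M[L0]=20
step 3: P1: store L0 := 96  ⟶  IM  (L0)  txn=∅  M[L0]=20
step 4: P0: load  L4  ⟶  EI  (L4)  txn=BusRd  M[L4]=10
step 5: P1: store L0 := 58  ⟶  IM  (L0)  txn=∅  M[L0]=20
step 6: P1: load  L0  ⟶  IM  (L0)  txn=∅  M[L0]=20
step 7: P1: load  L0  ⟶  IM  (L0)  txn=∅  M[L0]=20
step 8: P1: store L2 := 45  ⟶  IM  (L2)  txn=BusRdX  M[L2]=70
step 9: P0: load  L0  ⟶  SO  (L0)  txn=BusRd  M[L0]=20
step 10: P1: store L0 := 59  ⟶  IM  (L0)  txn=BusUpgr  M[L0]=20
step 11: P0: load  L5  ⟶  EI  (L5)  txn=BusRd  M[L5]=60
step 12: P1: store L0 := 64  ⟶  IM  (L0)  txn=∅  M[L0]=20
step 13: P0: load  L5  ⟶  EI  (L5)  txn=∅  M[L5]=60
step 14: P1: store L0 := 12  ⟶  IM  (L0)  txn=∅  M[L0]=20
step 15: P1: store L3 := 1  ⟶  IM  (L3)  txn=BusRdX  M[L3]=0
step 16: P0: load  L5  ⟶  EI  (L5)  txn=∅  M[L5]=60
step 17: P0: load  L3  ⟶  SO  (L3)  txn=BusRd  M[L3]=0
step 18: P0: load  L0  ⟶  SO  (L0)  txn=BusRd  M[L0]=20
step 19: P0: store L1 := 52  ⟶  MI  (L1)  txn=BusRdX  M[L1]=0
step 20: P1: load  L3  ⟶  SO  (L3)  txn=∅  M[L3]=0
step 21: P1: load  L1  ⟶  OS  (L1)  txn=BusRd  M[L1]=0
step 22: P0: store L3 := 43  ⟶  MI  (L3)  txn=BusUpgr+Flush  M[L3]=1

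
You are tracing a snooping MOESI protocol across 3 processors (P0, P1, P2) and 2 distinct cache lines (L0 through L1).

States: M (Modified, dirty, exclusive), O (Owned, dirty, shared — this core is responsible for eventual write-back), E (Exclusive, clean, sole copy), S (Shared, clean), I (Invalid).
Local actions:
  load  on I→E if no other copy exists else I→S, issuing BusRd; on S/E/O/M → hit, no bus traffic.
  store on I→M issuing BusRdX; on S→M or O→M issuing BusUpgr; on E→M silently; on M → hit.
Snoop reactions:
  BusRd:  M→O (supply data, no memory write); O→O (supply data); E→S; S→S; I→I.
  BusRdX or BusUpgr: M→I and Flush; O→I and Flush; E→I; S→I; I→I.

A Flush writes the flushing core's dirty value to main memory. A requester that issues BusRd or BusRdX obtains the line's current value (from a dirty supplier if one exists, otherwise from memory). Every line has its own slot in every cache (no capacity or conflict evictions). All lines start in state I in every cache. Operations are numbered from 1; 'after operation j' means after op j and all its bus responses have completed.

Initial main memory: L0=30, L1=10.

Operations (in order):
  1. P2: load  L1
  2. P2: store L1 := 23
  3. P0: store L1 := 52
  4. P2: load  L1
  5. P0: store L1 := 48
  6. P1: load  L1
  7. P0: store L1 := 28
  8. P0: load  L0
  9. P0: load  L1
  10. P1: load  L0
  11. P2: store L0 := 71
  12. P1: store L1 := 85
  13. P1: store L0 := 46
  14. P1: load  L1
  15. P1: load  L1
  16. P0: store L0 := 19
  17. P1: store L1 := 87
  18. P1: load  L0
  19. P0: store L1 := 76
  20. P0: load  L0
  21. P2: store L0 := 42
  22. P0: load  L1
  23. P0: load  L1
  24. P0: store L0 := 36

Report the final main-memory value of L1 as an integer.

memory[L1] = 87

[1] P2: load  L1 | P0:I, P1:I, P2:E(10) | bus: BusRd
[2] P2: store L1 := 23 | P0:I, P1:I, P2:M(23) | bus: none
[3] P0: store L1 := 52 | P0:M(52), P1:I, P2:I | bus: BusRdX,Flush
[4] P2: load  L1 | P0:O(52), P1:I, P2:S(52) | bus: BusRd
[5] P0: store L1 := 48 | P0:M(48), P1:I, P2:I | bus: BusUpgr
[6] P1: load  L1 | P0:O(48), P1:S(48), P2:I | bus: BusRd
[7] P0: store L1 := 28 | P0:M(28), P1:I, P2:I | bus: BusUpgr
[8] P0: load  L0 | P0:E(30), P1:I, P2:I | bus: BusRd
[9] P0: load  L1 | P0:M(28), P1:I, P2:I | bus: none
[10] P1: load  L0 | P0:S(30), P1:S(30), P2:I | bus: BusRd
[11] P2: store L0 := 71 | P0:I, P1:I, P2:M(71) | bus: BusRdX
[12] P1: store L1 := 85 | P0:I, P1:M(85), P2:I | bus: BusRdX,Flush
[13] P1: store L0 := 46 | P0:I, P1:M(46), P2:I | bus: BusRdX,Flush
[14] P1: load  L1 | P0:I, P1:M(85), P2:I | bus: none
[15] P1: load  L1 | P0:I, P1:M(85), P2:I | bus: none
[16] P0: store L0 := 19 | P0:M(19), P1:I, P2:I | bus: BusRdX,Flush
[17] P1: store L1 := 87 | P0:I, P1:M(87), P2:I | bus: none
[18] P1: load  L0 | P0:O(19), P1:S(19), P2:I | bus: BusRd
[19] P0: store L1 := 76 | P0:M(76), P1:I, P2:I | bus: BusRdX,Flush
[20] P0: load  L0 | P0:O(19), P1:S(19), P2:I | bus: none
[21] P2: store L0 := 42 | P0:I, P1:I, P2:M(42) | bus: BusRdX,Flush
[22] P0: load  L1 | P0:M(76), P1:I, P2:I | bus: none
[23] P0: load  L1 | P0:M(76), P1:I, P2:I | bus: none
[24] P0: store L0 := 36 | P0:M(36), P1:I, P2:I | bus: BusRdX,Flush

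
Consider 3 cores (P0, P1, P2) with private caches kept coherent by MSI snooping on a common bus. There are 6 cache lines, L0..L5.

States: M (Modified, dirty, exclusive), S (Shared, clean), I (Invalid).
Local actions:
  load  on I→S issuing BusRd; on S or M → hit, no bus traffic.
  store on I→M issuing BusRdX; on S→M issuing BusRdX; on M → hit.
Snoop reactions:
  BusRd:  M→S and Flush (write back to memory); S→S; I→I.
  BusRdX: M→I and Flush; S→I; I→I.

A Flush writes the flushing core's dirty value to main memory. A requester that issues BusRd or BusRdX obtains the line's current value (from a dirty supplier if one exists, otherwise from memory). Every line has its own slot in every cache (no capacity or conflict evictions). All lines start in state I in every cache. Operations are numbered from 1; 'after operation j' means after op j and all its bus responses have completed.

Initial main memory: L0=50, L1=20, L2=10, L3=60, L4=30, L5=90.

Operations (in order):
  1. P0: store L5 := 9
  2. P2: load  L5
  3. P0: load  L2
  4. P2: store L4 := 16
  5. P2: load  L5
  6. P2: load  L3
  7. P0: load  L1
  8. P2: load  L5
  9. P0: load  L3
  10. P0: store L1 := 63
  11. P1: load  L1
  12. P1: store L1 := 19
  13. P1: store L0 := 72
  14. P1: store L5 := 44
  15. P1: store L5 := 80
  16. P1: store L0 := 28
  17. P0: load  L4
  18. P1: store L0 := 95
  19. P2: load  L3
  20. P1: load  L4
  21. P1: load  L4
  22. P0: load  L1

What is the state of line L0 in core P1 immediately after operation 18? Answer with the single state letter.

state = M

1. P0: store L5 := 9  bus=[BusRdX]  L5: P0=M P1=I P2=I  mem[L5]=90
2. P2: load  L5  bus=[BusRd,Flush]  L5: P0=S P1=I P2=S  mem[L5]=9
3. P0: load  L2  bus=[BusRd]  L2: P0=S P1=I P2=I  mem[L2]=10
4. P2: store L4 := 16  bus=[BusRdX]  L4: P0=I P1=I P2=M  mem[L4]=30
5. P2: load  L5  bus=[-]  L5: P0=S P1=I P2=S  mem[L5]=9
6. P2: load  L3  bus=[BusRd]  L3: P0=I P1=I P2=S  mem[L3]=60
7. P0: load  L1  bus=[BusRd]  L1: P0=S P1=I P2=I  mem[L1]=20
8. P2: load  L5  bus=[-]  L5: P0=S P1=I P2=S  mem[L5]=9
9. P0: load  L3  bus=[BusRd]  L3: P0=S P1=I P2=S  mem[L3]=60
10. P0: store L1 := 63  bus=[BusRdX]  L1: P0=M P1=I P2=I  mem[L1]=20
11. P1: load  L1  bus=[BusRd,Flush]  L1: P0=S P1=S P2=I  mem[L1]=63
12. P1: store L1 := 19  bus=[BusRdX]  L1: P0=I P1=M P2=I  mem[L1]=63
13. P1: store L0 := 72  bus=[BusRdX]  L0: P0=I P1=M P2=I  mem[L0]=50
14. P1: store L5 := 44  bus=[BusRdX]  L5: P0=I P1=M P2=I  mem[L5]=9
15. P1: store L5 := 80  bus=[-]  L5: P0=I P1=M P2=I  mem[L5]=9
16. P1: store L0 := 28  bus=[-]  L0: P0=I P1=M P2=I  mem[L0]=50
17. P0: load  L4  bus=[BusRd,Flush]  L4: P0=S P1=I P2=S  mem[L4]=16
18. P1: store L0 := 95  bus=[-]  L0: P0=I P1=M P2=I  mem[L0]=50
19. P2: load  L3  bus=[-]  L3: P0=S P1=I P2=S  mem[L3]=60
20. P1: load  L4  bus=[BusRd]  L4: P0=S P1=S P2=S  mem[L4]=16
21. P1: load  L4  bus=[-]  L4: P0=S P1=S P2=S  mem[L4]=16
22. P0: load  L1  bus=[BusRd,Flush]  L1: P0=S P1=S P2=I  mem[L1]=19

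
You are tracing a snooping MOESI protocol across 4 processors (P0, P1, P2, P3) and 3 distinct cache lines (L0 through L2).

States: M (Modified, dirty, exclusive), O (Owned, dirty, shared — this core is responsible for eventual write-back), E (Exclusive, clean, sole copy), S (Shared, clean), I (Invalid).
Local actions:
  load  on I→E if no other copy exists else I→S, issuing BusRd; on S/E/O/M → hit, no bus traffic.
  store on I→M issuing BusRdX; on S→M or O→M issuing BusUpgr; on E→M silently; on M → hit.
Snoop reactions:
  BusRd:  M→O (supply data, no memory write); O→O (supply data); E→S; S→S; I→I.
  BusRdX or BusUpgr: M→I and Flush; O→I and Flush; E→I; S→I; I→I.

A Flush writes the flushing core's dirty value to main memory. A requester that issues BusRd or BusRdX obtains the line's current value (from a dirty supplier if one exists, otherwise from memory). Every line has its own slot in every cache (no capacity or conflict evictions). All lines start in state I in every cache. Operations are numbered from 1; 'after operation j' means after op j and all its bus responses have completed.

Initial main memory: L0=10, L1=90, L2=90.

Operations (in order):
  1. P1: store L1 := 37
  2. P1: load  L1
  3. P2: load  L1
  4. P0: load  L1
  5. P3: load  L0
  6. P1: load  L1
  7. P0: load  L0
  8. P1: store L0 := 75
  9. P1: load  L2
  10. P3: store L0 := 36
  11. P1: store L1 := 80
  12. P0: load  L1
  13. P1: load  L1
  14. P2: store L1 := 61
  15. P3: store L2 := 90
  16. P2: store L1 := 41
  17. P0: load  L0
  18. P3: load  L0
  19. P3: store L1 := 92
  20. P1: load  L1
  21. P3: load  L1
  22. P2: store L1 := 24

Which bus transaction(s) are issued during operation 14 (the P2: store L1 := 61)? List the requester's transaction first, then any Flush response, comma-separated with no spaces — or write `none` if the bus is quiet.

bus = BusRdX,Flush

step 1: P1: store L1 := 37  ⟶  IMII  (L1)  txn=BusRdX  M[L1]=90
step 2: P1: load  L1  ⟶  IMII  (L1)  txn=∅  M[L1]=90
step 3: P2: load  L1  ⟶  IOSI  (L1)  txn=BusRd  M[L1]=90
step 4: P0: load  L1  ⟶  SOSI  (L1)  txn=BusRd  M[L1]=90
step 5: P3: load  L0  ⟶  IIIE  (L0)  txn=BusRd  M[L0]=10
step 6: P1: load  L1  ⟶  SOSI  (L1)  txn=∅  M[L1]=90
step 7: P0: load  L0  ⟶  SIIS  (L0)  txn=BusRd  M[L0]=10
step 8: P1: store L0 := 75  ⟶  IMII  (L0)  txn=BusRdX  M[L0]=10
step 9: P1: load  L2  ⟶  IEII  (L2)  txn=BusRd  M[L2]=90
step 10: P3: store L0 := 36  ⟶  IIIM  (L0)  txn=BusRdX+Flush  M[L0]=75
step 11: P1: store L1 := 80  ⟶  IMII  (L1)  txn=BusUpgr  M[L1]=90
step 12: P0: load  L1  ⟶  SOII  (L1)  txn=BusRd  M[L1]=90
step 13: P1: load  L1  ⟶  SOII  (L1)  txn=∅  M[L1]=90
step 14: P2: store L1 := 61  ⟶  IIMI  (L1)  txn=BusRdX+Flush  M[L1]=80
step 15: P3: store L2 := 90  ⟶  IIIM  (L2)  txn=BusRdX  M[L2]=90
step 16: P2: store L1 := 41  ⟶  IIMI  (L1)  txn=∅  M[L1]=80
step 17: P0: load  L0  ⟶  SIIO  (L0)  txn=BusRd  M[L0]=75
step 18: P3: load  L0  ⟶  SIIO  (L0)  txn=∅  M[L0]=75
step 19: P3: store L1 := 92  ⟶  IIIM  (L1)  txn=BusRdX+Flush  M[L1]=41
step 20: P1: load  L1  ⟶  ISIO  (L1)  txn=BusRd  M[L1]=41
step 21: P3: load  L1  ⟶  ISIO  (L1)  txn=∅  M[L1]=41
step 22: P2: store L1 := 24  ⟶  IIMI  (L1)  txn=BusRdX+Flush  M[L1]=92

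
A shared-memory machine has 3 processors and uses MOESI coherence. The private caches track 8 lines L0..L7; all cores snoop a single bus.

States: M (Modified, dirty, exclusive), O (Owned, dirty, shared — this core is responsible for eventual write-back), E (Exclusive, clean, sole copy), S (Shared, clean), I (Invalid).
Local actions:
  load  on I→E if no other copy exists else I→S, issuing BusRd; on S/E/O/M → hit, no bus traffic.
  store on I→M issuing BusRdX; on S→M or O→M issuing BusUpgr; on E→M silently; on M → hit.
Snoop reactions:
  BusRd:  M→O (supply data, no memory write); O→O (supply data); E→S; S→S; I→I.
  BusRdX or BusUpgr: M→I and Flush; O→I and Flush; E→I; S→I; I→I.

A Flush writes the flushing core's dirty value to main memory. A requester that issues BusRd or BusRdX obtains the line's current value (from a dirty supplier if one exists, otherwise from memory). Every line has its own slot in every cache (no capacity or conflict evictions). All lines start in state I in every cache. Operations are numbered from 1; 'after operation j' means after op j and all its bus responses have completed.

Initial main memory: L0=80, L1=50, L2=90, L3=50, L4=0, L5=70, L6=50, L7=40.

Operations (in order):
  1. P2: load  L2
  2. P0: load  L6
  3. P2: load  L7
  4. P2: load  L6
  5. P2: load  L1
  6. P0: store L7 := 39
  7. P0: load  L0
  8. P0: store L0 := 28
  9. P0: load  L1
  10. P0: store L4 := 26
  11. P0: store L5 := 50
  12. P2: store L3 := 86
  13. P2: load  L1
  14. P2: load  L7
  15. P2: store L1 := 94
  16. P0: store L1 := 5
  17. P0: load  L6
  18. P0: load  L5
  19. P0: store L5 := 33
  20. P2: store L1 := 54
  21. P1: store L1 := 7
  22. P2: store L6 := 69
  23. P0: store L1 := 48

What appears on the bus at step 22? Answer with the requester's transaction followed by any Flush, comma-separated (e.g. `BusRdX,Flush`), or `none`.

bus = BusUpgr

1. P2: load  L2  bus=[BusRd]  L2: P0=I P1=I P2=E  mem[L2]=90
2. P0: load  L6  bus=[BusRd]  L6: P0=E P1=I P2=I  mem[L6]=50
3. P2: load  L7  bus=[BusRd]  L7: P0=I P1=I P2=E  mem[L7]=40
4. P2: load  L6  bus=[BusRd]  L6: P0=S P1=I P2=S  mem[L6]=50
5. P2: load  L1  bus=[BusRd]  L1: P0=I P1=I P2=E  mem[L1]=50
6. P0: store L7 := 39  bus=[BusRdX]  L7: P0=M P1=I P2=I  mem[L7]=40
7. P0: load  L0  bus=[BusRd]  L0: P0=E P1=I P2=I  mem[L0]=80
8. P0: store L0 := 28  bus=[-]  L0: P0=M P1=I P2=I  mem[L0]=80
9. P0: load  L1  bus=[BusRd]  L1: P0=S P1=I P2=S  mem[L1]=50
10. P0: store L4 := 26  bus=[BusRdX]  L4: P0=M P1=I P2=I  mem[L4]=0
11. P0: store L5 := 50  bus=[BusRdX]  L5: P0=M P1=I P2=I  mem[L5]=70
12. P2: store L3 := 86  bus=[BusRdX]  L3: P0=I P1=I P2=M  mem[L3]=50
13. P2: load  L1  bus=[-]  L1: P0=S P1=I P2=S  mem[L1]=50
14. P2: load  L7  bus=[BusRd]  L7: P0=O P1=I P2=S  mem[L7]=40
15. P2: store L1 := 94  bus=[BusUpgr]  L1: P0=I P1=I P2=M  mem[L1]=50
16. P0: store L1 := 5  bus=[BusRdX,Flush]  L1: P0=M P1=I P2=I  mem[L1]=94
17. P0: load  L6  bus=[-]  L6: P0=S P1=I P2=S  mem[L6]=50
18. P0: load  L5  bus=[-]  L5: P0=M P1=I P2=I  mem[L5]=70
19. P0: store L5 := 33  bus=[-]  L5: P0=M P1=I P2=I  mem[L5]=70
20. P2: store L1 := 54  bus=[BusRdX,Flush]  L1: P0=I P1=I P2=M  mem[L1]=5
21. P1: store L1 := 7  bus=[BusRdX,Flush]  L1: P0=I P1=M P2=I  mem[L1]=54
22. P2: store L6 := 69  bus=[BusUpgr]  L6: P0=I P1=I P2=M  mem[L6]=50
23. P0: store L1 := 48  bus=[BusRdX,Flush]  L1: P0=M P1=I P2=I  mem[L1]=7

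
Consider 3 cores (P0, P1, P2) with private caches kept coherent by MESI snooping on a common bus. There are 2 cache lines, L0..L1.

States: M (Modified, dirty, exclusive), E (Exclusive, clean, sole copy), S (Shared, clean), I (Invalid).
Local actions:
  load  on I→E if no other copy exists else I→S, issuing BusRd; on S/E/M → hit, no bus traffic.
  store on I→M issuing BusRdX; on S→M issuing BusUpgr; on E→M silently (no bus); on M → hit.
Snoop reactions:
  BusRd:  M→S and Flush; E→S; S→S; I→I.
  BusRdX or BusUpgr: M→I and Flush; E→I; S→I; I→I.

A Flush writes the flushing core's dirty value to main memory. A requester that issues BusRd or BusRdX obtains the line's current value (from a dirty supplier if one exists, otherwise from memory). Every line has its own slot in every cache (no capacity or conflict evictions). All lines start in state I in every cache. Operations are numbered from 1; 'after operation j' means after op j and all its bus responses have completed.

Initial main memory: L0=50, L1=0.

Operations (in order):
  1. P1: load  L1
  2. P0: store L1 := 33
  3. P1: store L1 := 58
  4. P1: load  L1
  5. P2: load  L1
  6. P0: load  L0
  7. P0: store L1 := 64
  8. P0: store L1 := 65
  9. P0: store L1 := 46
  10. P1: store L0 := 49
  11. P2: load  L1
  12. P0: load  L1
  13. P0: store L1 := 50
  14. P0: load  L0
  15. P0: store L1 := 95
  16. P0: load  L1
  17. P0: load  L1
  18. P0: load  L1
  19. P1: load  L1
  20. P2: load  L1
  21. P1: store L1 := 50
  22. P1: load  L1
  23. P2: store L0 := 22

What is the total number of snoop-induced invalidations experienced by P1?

step 1: P1: load  L1  ⟶  IEI  (L1)  txn=BusRd  M[L1]=0
step 2: P0: store L1 := 33  ⟶  MII  (L1)  txn=BusRdX  M[L1]=0
step 3: P1: store L1 := 58  ⟶  IMI  (L1)  txn=BusRdX+Flush  M[L1]=33
step 4: P1: load  L1  ⟶  IMI  (L1)  txn=∅  M[L1]=33
step 5: P2: load  L1  ⟶  ISS  (L1)  txn=BusRd+Flush  M[L1]=58
step 6: P0: load  L0  ⟶  EII  (L0)  txn=BusRd  M[L0]=50
step 7: P0: store L1 := 64  ⟶  MII  (L1)  txn=BusRdX  M[L1]=58
step 8: P0: store L1 := 65  ⟶  MII  (L1)  txn=∅  M[L1]=58
step 9: P0: store L1 := 46  ⟶  MII  (L1)  txn=∅  M[L1]=58
step 10: P1: store L0 := 49  ⟶  IMI  (L0)  txn=BusRdX  M[L0]=50
step 11: P2: load  L1  ⟶  SIS  (L1)  txn=BusRd+Flush  M[L1]=46
step 12: P0: load  L1  ⟶  SIS  (L1)  txn=∅  M[L1]=46
step 13: P0: store L1 := 50  ⟶  MII  (L1)  txn=BusUpgr  M[L1]=46
step 14: P0: load  L0  ⟶  SSI  (L0)  txn=BusRd+Flush  M[L0]=49
step 15: P0: store L1 := 95  ⟶  MII  (L1)  txn=∅  M[L1]=46
step 16: P0: load  L1  ⟶  MII  (L1)  txn=∅  M[L1]=46
step 17: P0: load  L1  ⟶  MII  (L1)  txn=∅  M[L1]=46
step 18: P0: load  L1  ⟶  MII  (L1)  txn=∅  M[L1]=46
step 19: P1: load  L1  ⟶  SSI  (L1)  txn=BusRd+Flush  M[L1]=95
step 20: P2: load  L1  ⟶  SSS  (L1)  txn=BusRd  M[L1]=95
step 21: P1: store L1 := 50  ⟶  IMI  (L1)  txn=BusUpgr  M[L1]=95
step 22: P1: load  L1  ⟶  IMI  (L1)  txn=∅  M[L1]=95
step 23: P2: store L0 := 22  ⟶  IIM  (L0)  txn=BusRdX  M[L0]=49

invalidations = 3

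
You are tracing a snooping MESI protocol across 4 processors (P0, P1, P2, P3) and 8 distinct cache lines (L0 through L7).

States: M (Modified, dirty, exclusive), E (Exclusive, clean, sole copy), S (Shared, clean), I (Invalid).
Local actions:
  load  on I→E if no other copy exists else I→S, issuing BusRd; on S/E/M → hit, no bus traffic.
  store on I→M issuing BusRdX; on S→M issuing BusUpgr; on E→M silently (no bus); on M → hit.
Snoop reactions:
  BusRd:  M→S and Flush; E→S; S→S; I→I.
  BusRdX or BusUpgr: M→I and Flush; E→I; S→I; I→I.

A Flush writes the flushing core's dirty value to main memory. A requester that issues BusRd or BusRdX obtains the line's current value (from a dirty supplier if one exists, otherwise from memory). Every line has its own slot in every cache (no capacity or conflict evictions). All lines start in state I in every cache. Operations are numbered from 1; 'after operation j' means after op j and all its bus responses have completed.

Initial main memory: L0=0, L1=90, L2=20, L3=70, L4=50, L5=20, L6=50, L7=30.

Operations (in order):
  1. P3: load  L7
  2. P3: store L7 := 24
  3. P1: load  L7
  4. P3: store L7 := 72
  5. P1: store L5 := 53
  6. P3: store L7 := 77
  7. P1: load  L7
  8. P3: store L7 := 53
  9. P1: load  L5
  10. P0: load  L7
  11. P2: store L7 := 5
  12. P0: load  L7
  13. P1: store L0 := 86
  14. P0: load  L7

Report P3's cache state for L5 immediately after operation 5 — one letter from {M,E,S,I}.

step 1: P3: load  L7  ⟶  IIIE  (L7)  txn=BusRd  M[L7]=30
step 2: P3: store L7 := 24  ⟶  IIIM  (L7)  txn=∅  M[L7]=30
step 3: P1: load  L7  ⟶  ISIS  (L7)  txn=BusRd+Flush  M[L7]=24
step 4: P3: store L7 := 72  ⟶  IIIM  (L7)  txn=BusUpgr  M[L7]=24
step 5: P1: store L5 := 53  ⟶  IMII  (L5)  txn=BusRdX  M[L5]=20
step 6: P3: store L7 := 77  ⟶  IIIM  (L7)  txn=∅  M[L7]=24
step 7: P1: load  L7  ⟶  ISIS  (L7)  txn=BusRd+Flush  M[L7]=77
step 8: P3: store L7 := 53  ⟶  IIIM  (L7)  txn=BusUpgr  M[L7]=77
step 9: P1: load  L5  ⟶  IMII  (L5)  txn=∅  M[L5]=20
step 10: P0: load  L7  ⟶  SIIS  (L7)  txn=BusRd+Flush  M[L7]=53
step 11: P2: store L7 := 5  ⟶  IIMI  (L7)  txn=BusRdX  M[L7]=53
step 12: P0: load  L7  ⟶  SISI  (L7)  txn=BusRd+Flush  M[L7]=5
step 13: P1: store L0 := 86  ⟶  IMII  (L0)  txn=BusRdX  M[L0]=0
step 14: P0: load  L7  ⟶  SISI  (L7)  txn=∅  M[L7]=5

state = I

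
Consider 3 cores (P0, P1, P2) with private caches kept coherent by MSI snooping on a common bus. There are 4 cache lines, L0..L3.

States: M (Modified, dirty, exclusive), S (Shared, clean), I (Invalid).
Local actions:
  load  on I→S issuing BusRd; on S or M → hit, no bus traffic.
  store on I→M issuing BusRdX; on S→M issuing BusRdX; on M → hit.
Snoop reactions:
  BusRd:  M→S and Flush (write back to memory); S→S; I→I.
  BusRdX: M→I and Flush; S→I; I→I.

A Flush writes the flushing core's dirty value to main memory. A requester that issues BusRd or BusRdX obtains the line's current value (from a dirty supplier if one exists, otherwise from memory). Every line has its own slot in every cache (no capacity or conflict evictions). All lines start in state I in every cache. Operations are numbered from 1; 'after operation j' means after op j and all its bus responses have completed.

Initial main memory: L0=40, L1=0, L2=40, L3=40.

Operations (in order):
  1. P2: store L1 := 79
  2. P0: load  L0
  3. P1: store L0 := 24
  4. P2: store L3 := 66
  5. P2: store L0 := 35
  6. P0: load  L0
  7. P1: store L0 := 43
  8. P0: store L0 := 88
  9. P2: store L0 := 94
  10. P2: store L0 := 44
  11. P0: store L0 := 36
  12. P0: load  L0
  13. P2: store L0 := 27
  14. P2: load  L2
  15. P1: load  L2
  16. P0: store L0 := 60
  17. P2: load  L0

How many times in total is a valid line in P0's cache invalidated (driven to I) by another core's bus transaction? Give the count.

invalidations = 4

step 1: P2: store L1 := 79  ⟶  IIM  (L1)  txn=BusRdX  M[L1]=0
step 2: P0: load  L0  ⟶  SII  (L0)  txn=BusRd  M[L0]=40
step 3: P1: store L0 := 24  ⟶  IMI  (L0)  txn=BusRdX  M[L0]=40
step 4: P2: store L3 := 66  ⟶  IIM  (L3)  txn=BusRdX  M[L3]=40
step 5: P2: store L0 := 35  ⟶  IIM  (L0)  txn=BusRdX+Flush  M[L0]=24
step 6: P0: load  L0  ⟶  SIS  (L0)  txn=BusRd+Flush  M[L0]=35
step 7: P1: store L0 := 43  ⟶  IMI  (L0)  txn=BusRdX  M[L0]=35
step 8: P0: store L0 := 88  ⟶  MII  (L0)  txn=BusRdX+Flush  M[L0]=43
step 9: P2: store L0 := 94  ⟶  IIM  (L0)  txn=BusRdX+Flush  M[L0]=88
step 10: P2: store L0 := 44  ⟶  IIM  (L0)  txn=∅  M[L0]=88
step 11: P0: store L0 := 36  ⟶  MII  (L0)  txn=BusRdX+Flush  M[L0]=44
step 12: P0: load  L0  ⟶  MII  (L0)  txn=∅  M[L0]=44
step 13: P2: store L0 := 27  ⟶  IIM  (L0)  txn=BusRdX+Flush  M[L0]=36
step 14: P2: load  L2  ⟶  IIS  (L2)  txn=BusRd  M[L2]=40
step 15: P1: load  L2  ⟶  ISS  (L2)  txn=BusRd  M[L2]=40
step 16: P0: store L0 := 60  ⟶  MII  (L0)  txn=BusRdX+Flush  M[L0]=27
step 17: P2: load  L0  ⟶  SIS  (L0)  txn=BusRd+Flush  M[L0]=60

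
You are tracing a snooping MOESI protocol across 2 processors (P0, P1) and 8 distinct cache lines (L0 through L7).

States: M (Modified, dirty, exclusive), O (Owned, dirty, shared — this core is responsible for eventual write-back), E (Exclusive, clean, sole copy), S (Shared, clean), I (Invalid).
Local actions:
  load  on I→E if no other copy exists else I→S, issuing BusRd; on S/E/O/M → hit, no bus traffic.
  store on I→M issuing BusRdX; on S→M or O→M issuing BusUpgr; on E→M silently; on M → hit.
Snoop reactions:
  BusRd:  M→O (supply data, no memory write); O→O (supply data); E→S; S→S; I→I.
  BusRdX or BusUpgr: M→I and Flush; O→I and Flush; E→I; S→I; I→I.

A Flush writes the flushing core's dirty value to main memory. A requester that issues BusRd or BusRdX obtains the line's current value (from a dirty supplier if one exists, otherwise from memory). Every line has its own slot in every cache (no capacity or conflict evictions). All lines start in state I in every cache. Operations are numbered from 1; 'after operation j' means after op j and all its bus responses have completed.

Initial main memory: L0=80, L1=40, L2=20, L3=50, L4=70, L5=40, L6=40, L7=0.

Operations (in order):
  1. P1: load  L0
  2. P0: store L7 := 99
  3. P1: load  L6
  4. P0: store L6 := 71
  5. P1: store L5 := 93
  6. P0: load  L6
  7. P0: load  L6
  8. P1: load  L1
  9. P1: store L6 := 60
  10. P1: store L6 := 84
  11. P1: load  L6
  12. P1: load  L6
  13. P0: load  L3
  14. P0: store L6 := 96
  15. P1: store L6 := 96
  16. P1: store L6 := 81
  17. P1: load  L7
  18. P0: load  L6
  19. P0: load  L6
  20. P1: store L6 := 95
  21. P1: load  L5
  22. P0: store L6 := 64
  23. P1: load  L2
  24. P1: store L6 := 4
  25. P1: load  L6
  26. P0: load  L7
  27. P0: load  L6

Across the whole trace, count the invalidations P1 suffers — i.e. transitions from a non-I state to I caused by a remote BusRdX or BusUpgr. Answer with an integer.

invalidations = 3

  op1 P1: load  L0 → I/E on L0; bus BusRd; mem=80
  op2 P0: store L7 := 99 → M/I on L7; bus BusRdX; mem=0
  op3 P1: load  L6 → I/E on L6; bus BusRd; mem=40
  op4 P0: store L6 := 71 → M/I on L6; bus BusRdX; mem=40
  op5 P1: store L5 := 93 → I/M on L5; bus BusRdX; mem=40
  op6 P0: load  L6 → M/I on L6; bus (none); mem=40
  op7 P0: load  L6 → M/I on L6; bus (none); mem=40
  op8 P1: load  L1 → I/E on L1; bus BusRd; mem=40
  op9 P1: store L6 := 60 → I/M on L6; bus BusRdX Flush; mem=71
  op10 P1: store L6 := 84 → I/M on L6; bus (none); mem=71
  op11 P1: load  L6 → I/M on L6; bus (none); mem=71
  op12 P1: load  L6 → I/M on L6; bus (none); mem=71
  op13 P0: load  L3 → E/I on L3; bus BusRd; mem=50
  op14 P0: store L6 := 96 → M/I on L6; bus BusRdX Flush; mem=84
  op15 P1: store L6 := 96 → I/M on L6; bus BusRdX Flush; mem=96
  op16 P1: store L6 := 81 → I/M on L6; bus (none); mem=96
  op17 P1: load  L7 → O/S on L7; bus BusRd; mem=0
  op18 P0: load  L6 → S/O on L6; bus BusRd; mem=96
  op19 P0: load  L6 → S/O on L6; bus (none); mem=96
  op20 P1: store L6 := 95 → I/M on L6; bus BusUpgr; mem=96
  op21 P1: load  L5 → I/M on L5; bus (none); mem=40
  op22 P0: store L6 := 64 → M/I on L6; bus BusRdX Flush; mem=95
  op23 P1: load  L2 → I/E on L2; bus BusRd; mem=20
  op24 P1: store L6 := 4 → I/M on L6; bus BusRdX Flush; mem=64
  op25 P1: load  L6 → I/M on L6; bus (none); mem=64
  op26 P0: load  L7 → O/S on L7; bus (none); mem=0
  op27 P0: load  L6 → S/O on L6; bus BusRd; mem=64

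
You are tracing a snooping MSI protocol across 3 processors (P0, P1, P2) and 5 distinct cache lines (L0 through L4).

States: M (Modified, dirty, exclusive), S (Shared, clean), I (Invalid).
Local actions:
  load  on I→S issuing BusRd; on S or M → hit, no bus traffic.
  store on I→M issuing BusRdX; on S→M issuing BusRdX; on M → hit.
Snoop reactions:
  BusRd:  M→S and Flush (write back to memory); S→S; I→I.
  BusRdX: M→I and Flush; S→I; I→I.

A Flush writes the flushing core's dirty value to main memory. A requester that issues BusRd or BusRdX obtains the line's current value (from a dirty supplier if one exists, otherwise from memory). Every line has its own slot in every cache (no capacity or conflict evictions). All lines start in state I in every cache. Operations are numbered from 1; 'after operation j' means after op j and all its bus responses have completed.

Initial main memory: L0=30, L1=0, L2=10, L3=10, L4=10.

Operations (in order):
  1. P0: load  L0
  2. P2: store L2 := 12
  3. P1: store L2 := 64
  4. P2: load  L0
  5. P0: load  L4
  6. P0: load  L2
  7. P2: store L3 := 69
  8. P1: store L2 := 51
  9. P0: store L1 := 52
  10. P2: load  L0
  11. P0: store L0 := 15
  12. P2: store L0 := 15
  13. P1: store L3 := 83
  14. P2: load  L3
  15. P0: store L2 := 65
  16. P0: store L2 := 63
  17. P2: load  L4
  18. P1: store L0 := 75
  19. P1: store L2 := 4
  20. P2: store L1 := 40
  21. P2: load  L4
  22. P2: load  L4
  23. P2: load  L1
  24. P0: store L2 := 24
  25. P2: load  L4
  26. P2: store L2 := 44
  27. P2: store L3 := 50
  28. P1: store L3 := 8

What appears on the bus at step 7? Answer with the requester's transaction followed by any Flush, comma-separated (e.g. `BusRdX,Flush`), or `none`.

bus = BusRdX

[1] P0: load  L0 | P0:S(30), P1:I, P2:I | bus: BusRd
[2] P2: store L2 := 12 | P0:I, P1:I, P2:M(12) | bus: BusRdX
[3] P1: store L2 := 64 | P0:I, P1:M(64), P2:I | bus: BusRdX,Flush
[4] P2: load  L0 | P0:S(30), P1:I, P2:S(30) | bus: BusRd
[5] P0: load  L4 | P0:S(10), P1:I, P2:I | bus: BusRd
[6] P0: load  L2 | P0:S(64), P1:S(64), P2:I | bus: BusRd,Flush
[7] P2: store L3 := 69 | P0:I, P1:I, P2:M(69) | bus: BusRdX
[8] P1: store L2 := 51 | P0:I, P1:M(51), P2:I | bus: BusRdX
[9] P0: store L1 := 52 | P0:M(52), P1:I, P2:I | bus: BusRdX
[10] P2: load  L0 | P0:S(30), P1:I, P2:S(30) | bus: none
[11] P0: store L0 := 15 | P0:M(15), P1:I, P2:I | bus: BusRdX
[12] P2: store L0 := 15 | P0:I, P1:I, P2:M(15) | bus: BusRdX,Flush
[13] P1: store L3 := 83 | P0:I, P1:M(83), P2:I | bus: BusRdX,Flush
[14] P2: load  L3 | P0:I, P1:S(83), P2:S(83) | bus: BusRd,Flush
[15] P0: store L2 := 65 | P0:M(65), P1:I, P2:I | bus: BusRdX,Flush
[16] P0: store L2 := 63 | P0:M(63), P1:I, P2:I | bus: none
[17] P2: load  L4 | P0:S(10), P1:I, P2:S(10) | bus: BusRd
[18] P1: store L0 := 75 | P0:I, P1:M(75), P2:I | bus: BusRdX,Flush
[19] P1: store L2 := 4 | P0:I, P1:M(4), P2:I | bus: BusRdX,Flush
[20] P2: store L1 := 40 | P0:I, P1:I, P2:M(40) | bus: BusRdX,Flush
[21] P2: load  L4 | P0:S(10), P1:I, P2:S(10) | bus: none
[22] P2: load  L4 | P0:S(10), P1:I, P2:S(10) | bus: none
[23] P2: load  L1 | P0:I, P1:I, P2:M(40) | bus: none
[24] P0: store L2 := 24 | P0:M(24), P1:I, P2:I | bus: BusRdX,Flush
[25] P2: load  L4 | P0:S(10), P1:I, P2:S(10) | bus: none
[26] P2: store L2 := 44 | P0:I, P1:I, P2:M(44) | bus: BusRdX,Flush
[27] P2: store L3 := 50 | P0:I, P1:I, P2:M(50) | bus: BusRdX
[28] P1: store L3 := 8 | P0:I, P1:M(8), P2:I | bus: BusRdX,Flush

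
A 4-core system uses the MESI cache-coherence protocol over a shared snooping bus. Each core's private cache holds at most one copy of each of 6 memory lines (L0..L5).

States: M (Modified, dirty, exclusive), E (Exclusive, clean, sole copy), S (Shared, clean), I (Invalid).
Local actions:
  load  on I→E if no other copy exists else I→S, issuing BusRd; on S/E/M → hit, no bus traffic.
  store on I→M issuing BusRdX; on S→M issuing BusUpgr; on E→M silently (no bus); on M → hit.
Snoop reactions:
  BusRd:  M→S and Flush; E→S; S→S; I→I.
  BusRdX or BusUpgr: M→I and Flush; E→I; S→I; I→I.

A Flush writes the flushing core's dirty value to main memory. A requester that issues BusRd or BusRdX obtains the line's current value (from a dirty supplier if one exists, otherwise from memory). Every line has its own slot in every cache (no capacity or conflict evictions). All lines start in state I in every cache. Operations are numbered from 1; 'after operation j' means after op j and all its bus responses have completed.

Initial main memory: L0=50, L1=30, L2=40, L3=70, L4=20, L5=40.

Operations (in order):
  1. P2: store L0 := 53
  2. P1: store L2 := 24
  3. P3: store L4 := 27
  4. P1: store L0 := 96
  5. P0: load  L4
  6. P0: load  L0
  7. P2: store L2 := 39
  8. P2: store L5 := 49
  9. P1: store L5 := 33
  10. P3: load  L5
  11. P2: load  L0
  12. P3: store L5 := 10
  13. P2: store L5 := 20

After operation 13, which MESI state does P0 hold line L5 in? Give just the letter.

state = I

[1] P2: store L0 := 53 | P0:I, P1:I, P2:M(53), P3:I | bus: BusRdX
[2] P1: store L2 := 24 | P0:I, P1:M(24), P2:I, P3:I | bus: BusRdX
[3] P3: store L4 := 27 | P0:I, P1:I, P2:I, P3:M(27) | bus: BusRdX
[4] P1: store L0 := 96 | P0:I, P1:M(96), P2:I, P3:I | bus: BusRdX,Flush
[5] P0: load  L4 | P0:S(27), P1:I, P2:I, P3:S(27) | bus: BusRd,Flush
[6] P0: load  L0 | P0:S(96), P1:S(96), P2:I, P3:I | bus: BusRd,Flush
[7] P2: store L2 := 39 | P0:I, P1:I, P2:M(39), P3:I | bus: BusRdX,Flush
[8] P2: store L5 := 49 | P0:I, P1:I, P2:M(49), P3:I | bus: BusRdX
[9] P1: store L5 := 33 | P0:I, P1:M(33), P2:I, P3:I | bus: BusRdX,Flush
[10] P3: load  L5 | P0:I, P1:S(33), P2:I, P3:S(33) | bus: BusRd,Flush
[11] P2: load  L0 | P0:S(96), P1:S(96), P2:S(96), P3:I | bus: BusRd
[12] P3: store L5 := 10 | P0:I, P1:I, P2:I, P3:M(10) | bus: BusUpgr
[13] P2: store L5 := 20 | P0:I, P1:I, P2:M(20), P3:I | bus: BusRdX,Flush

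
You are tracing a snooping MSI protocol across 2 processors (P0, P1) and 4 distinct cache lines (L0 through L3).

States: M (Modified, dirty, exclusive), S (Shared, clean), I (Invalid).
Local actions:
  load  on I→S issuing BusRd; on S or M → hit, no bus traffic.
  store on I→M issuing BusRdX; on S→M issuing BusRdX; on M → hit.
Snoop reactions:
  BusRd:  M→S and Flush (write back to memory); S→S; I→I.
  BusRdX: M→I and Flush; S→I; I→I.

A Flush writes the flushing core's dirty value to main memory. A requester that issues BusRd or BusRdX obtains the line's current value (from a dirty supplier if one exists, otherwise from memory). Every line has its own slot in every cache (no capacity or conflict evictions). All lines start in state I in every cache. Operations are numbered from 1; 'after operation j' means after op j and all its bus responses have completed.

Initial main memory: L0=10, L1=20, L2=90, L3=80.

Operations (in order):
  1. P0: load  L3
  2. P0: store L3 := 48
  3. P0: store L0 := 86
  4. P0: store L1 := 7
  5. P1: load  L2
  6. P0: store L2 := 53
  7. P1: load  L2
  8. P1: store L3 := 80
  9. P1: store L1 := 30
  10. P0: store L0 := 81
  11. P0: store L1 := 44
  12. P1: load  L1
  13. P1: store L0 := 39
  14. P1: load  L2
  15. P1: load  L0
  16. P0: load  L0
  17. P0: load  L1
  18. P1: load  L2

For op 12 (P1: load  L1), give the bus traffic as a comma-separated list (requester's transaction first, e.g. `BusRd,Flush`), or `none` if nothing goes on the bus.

1. P0: load  L3  bus=[BusRd]  L3: P0=S P1=I  mem[L3]=80
2. P0: store L3 := 48  bus=[BusRdX]  L3: P0=M P1=I  mem[L3]=80
3. P0: store L0 := 86  bus=[BusRdX]  L0: P0=M P1=I  mem[L0]=10
4. P0: store L1 := 7  bus=[BusRdX]  L1: P0=M P1=I  mem[L1]=20
5. P1: load  L2  bus=[BusRd]  L2: P0=I P1=S  mem[L2]=90
6. P0: store L2 := 53  bus=[BusRdX]  L2: P0=M P1=I  mem[L2]=90
7. P1: load  L2  bus=[BusRd,Flush]  L2: P0=S P1=S  mem[L2]=53
8. P1: store L3 := 80  bus=[BusRdX,Flush]  L3: P0=I P1=M  mem[L3]=48
9. P1: store L1 := 30  bus=[BusRdX,Flush]  L1: P0=I P1=M  mem[L1]=7
10. P0: store L0 := 81  bus=[-]  L0: P0=M P1=I  mem[L0]=10
11. P0: store L1 := 44  bus=[BusRdX,Flush]  L1: P0=M P1=I  mem[L1]=30
12. P1: load  L1  bus=[BusRd,Flush]  L1: P0=S P1=S  mem[L1]=44
13. P1: store L0 := 39  bus=[BusRdX,Flush]  L0: P0=I P1=M  mem[L0]=81
14. P1: load  L2  bus=[-]  L2: P0=S P1=S  mem[L2]=53
15. P1: load  L0  bus=[-]  L0: P0=I P1=M  mem[L0]=81
16. P0: load  L0  bus=[BusRd,Flush]  L0: P0=S P1=S  mem[L0]=39
17. P0: load  L1  bus=[-]  L1: P0=S P1=S  mem[L1]=44
18. P1: load  L2  bus=[-]  L2: P0=S P1=S  mem[L2]=53

bus = BusRd,Flush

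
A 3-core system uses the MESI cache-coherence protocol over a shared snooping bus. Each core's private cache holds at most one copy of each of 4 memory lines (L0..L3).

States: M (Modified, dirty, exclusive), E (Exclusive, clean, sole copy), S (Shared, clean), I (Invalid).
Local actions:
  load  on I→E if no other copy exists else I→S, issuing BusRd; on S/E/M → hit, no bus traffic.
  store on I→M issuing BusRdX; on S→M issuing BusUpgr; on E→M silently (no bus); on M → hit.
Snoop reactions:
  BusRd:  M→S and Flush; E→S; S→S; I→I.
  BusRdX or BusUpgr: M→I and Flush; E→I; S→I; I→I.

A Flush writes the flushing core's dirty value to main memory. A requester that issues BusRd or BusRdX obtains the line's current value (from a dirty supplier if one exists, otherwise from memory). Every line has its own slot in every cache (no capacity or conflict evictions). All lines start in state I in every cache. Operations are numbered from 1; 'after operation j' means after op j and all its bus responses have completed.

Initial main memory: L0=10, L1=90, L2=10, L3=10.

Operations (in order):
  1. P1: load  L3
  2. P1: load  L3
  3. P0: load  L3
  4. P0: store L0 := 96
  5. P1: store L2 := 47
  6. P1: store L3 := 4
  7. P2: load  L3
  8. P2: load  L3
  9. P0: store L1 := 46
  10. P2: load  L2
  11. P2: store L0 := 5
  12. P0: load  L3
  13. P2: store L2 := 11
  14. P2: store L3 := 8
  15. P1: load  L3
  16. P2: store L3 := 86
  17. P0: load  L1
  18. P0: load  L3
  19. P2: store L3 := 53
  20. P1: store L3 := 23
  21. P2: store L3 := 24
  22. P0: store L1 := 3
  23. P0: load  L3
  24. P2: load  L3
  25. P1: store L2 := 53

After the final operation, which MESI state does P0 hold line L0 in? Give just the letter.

  op1 P1: load  L3 → I/E/I on L3; bus BusRd; mem=10
  op2 P1: load  L3 → I/E/I on L3; bus (none); mem=10
  op3 P0: load  L3 → S/S/I on L3; bus BusRd; mem=10
  op4 P0: store L0 := 96 → M/I/I on L0; bus BusRdX; mem=10
  op5 P1: store L2 := 47 → I/M/I on L2; bus BusRdX; mem=10
  op6 P1: store L3 := 4 → I/M/I on L3; bus BusUpgr; mem=10
  op7 P2: load  L3 → I/S/S on L3; bus BusRd Flush; mem=4
  op8 P2: load  L3 → I/S/S on L3; bus (none); mem=4
  op9 P0: store L1 := 46 → M/I/I on L1; bus BusRdX; mem=90
  op10 P2: load  L2 → I/S/S on L2; bus BusRd Flush; mem=47
  op11 P2: store L0 := 5 → I/I/M on L0; bus BusRdX Flush; mem=96
  op12 P0: load  L3 → S/S/S on L3; bus BusRd; mem=4
  op13 P2: store L2 := 11 → I/I/M on L2; bus BusUpgr; mem=47
  op14 P2: store L3 := 8 → I/I/M on L3; bus BusUpgr; mem=4
  op15 P1: load  L3 → I/S/S on L3; bus BusRd Flush; mem=8
  op16 P2: store L3 := 86 → I/I/M on L3; bus BusUpgr; mem=8
  op17 P0: load  L1 → M/I/I on L1; bus (none); mem=90
  op18 P0: load  L3 → S/I/S on L3; bus BusRd Flush; mem=86
  op19 P2: store L3 := 53 → I/I/M on L3; bus BusUpgr; mem=86
  op20 P1: store L3 := 23 → I/M/I on L3; bus BusRdX Flush; mem=53
  op21 P2: store L3 := 24 → I/I/M on L3; bus BusRdX Flush; mem=23
  op22 P0: store L1 := 3 → M/I/I on L1; bus (none); mem=90
  op23 P0: load  L3 → S/I/S on L3; bus BusRd Flush; mem=24
  op24 P2: load  L3 → S/I/S on L3; bus (none); mem=24
  op25 P1: store L2 := 53 → I/M/I on L2; bus BusRdX Flush; mem=11

state = I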